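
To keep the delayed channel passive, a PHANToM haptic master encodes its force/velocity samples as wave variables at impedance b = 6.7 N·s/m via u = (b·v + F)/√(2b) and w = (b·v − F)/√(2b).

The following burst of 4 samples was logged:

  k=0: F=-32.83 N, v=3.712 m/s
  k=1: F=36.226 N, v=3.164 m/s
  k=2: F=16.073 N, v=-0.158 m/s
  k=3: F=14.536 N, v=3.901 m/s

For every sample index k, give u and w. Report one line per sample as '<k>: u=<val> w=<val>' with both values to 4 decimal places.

0: u=-2.1744 w=15.7625
1: u=15.6873 w=-4.1051
2: u=4.1016 w=-4.6800
3: u=11.1109 w=3.1691

k=0: b·v=6.7×3.712=24.8704; √(2b)=3.6606; u=(24.8704+(-32.83))/3.6606=-2.1744, w=(24.8704−(-32.83))/3.6606=15.7625
k=1: b·v=6.7×3.164=21.1988; √(2b)=3.6606; u=(21.1988+36.226)/3.6606=15.6873, w=(21.1988−36.226)/3.6606=-4.1051
k=2: b·v=6.7×(-0.158)=-1.0586; √(2b)=3.6606; u=(-1.0586+16.073)/3.6606=4.1016, w=(-1.0586−16.073)/3.6606=-4.6800
k=3: b·v=6.7×3.901=26.1367; √(2b)=3.6606; u=(26.1367+14.536)/3.6606=11.1109, w=(26.1367−14.536)/3.6606=3.1691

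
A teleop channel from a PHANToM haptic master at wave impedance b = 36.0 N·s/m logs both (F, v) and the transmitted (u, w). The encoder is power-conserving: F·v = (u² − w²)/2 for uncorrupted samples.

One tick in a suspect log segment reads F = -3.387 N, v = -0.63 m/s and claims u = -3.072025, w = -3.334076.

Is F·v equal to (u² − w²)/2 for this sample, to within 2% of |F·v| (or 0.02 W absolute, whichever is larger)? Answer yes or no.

F·v = (-3.387)×(-0.63) = 2.133810 W.
(u² − w²)/2 = (9.437338 − 11.116063)/2 = -0.839363 W.
|Δ| = 2.973173;  2% of max(1, |F·v|) = 0.042676.

no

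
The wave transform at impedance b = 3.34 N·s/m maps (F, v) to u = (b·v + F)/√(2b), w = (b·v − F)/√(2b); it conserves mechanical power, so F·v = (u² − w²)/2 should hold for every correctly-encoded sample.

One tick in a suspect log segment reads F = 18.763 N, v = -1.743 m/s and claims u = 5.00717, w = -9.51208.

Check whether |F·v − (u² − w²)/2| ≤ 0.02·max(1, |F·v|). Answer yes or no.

F·v = 18.763×(-1.743) = -32.7039 W.
(u² − w²)/2 = (25.0718 − 90.4797)/2 = -32.7040 W.
|Δ| = 0.0000;  2% of max(1, |F·v|) = 0.6541.

yes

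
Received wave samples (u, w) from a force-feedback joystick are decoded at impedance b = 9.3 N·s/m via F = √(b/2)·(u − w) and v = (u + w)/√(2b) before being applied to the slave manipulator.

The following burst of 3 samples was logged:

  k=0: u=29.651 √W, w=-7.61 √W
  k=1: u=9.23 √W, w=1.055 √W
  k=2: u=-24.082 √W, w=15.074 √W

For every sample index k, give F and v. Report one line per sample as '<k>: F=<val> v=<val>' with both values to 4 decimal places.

0: F=80.3491 v=5.1106
1: F=17.6285 v=2.3848
2: F=-84.4354 v=-2.0887

k=0: u−w=37.2610, u+w=22.0410; √(b/2)=2.1564, √(2b)=4.3128; F=2.1564×37.261=80.3491, v=22.0410/4.3128=5.1106
k=1: u−w=8.1750, u+w=10.2850; √(b/2)=2.1564, √(2b)=4.3128; F=2.1564×8.175=17.6285, v=10.2850/4.3128=2.3848
k=2: u−w=-39.1560, u+w=-9.0080; √(b/2)=2.1564, √(2b)=4.3128; F=2.1564×(-39.156)=-84.4354, v=-9.0080/4.3128=-2.0887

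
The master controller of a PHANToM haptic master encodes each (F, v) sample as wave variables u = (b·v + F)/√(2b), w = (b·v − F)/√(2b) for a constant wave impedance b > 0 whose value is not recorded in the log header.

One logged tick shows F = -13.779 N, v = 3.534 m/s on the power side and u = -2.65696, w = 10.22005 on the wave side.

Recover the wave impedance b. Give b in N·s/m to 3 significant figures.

b = 2.29 N·s/m

u + w = 7.5631;  u + w = √(2b)·v, so √(2b) = 7.5631/3.534 = 2.1401.
b = (√(2b))²/2 = 4.5800/2 = 2.2900.
(Check via u − w = 2F/√(2b): u − w = -12.8770, 2F/√(2b) = -12.8770.)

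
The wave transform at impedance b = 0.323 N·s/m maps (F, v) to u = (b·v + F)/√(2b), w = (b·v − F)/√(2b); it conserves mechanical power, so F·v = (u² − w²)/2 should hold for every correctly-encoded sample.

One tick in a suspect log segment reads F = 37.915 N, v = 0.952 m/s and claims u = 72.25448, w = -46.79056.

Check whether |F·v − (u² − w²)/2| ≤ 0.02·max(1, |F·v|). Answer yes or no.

F·v = 37.915×0.952 = 36.09508 W.
(u² − w²)/2 = (5220.70988 − 2189.35651)/2 = 1515.67669 W.
|Δ| = 1479.58161;  2% of max(1, |F·v|) = 0.72190.

no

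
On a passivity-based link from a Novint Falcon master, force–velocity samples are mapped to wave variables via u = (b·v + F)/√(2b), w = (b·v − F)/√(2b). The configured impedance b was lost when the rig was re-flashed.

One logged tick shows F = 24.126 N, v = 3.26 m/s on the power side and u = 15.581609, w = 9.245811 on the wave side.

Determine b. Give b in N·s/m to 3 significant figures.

u + w = 24.827420;  u + w = √(2b)·v, so √(2b) = 24.827420/3.26 = 7.615773.
b = (√(2b))²/2 = 57.999998/2 = 28.999999.
(Check via u − w = 2F/√(2b): u − w = 6.335798, 2F/√(2b) = 6.335798.)

b = 29 N·s/m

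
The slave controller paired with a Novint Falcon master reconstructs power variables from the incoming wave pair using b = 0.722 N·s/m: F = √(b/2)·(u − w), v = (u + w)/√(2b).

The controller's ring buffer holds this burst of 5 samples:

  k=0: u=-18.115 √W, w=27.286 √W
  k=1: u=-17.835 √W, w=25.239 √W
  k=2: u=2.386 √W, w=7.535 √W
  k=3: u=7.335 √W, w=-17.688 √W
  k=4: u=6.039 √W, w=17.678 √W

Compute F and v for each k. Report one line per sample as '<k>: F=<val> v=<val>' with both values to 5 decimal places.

0: F=-27.27841 v=7.63191
1: F=-25.88027 v=6.16145
2: F=-3.09369 v=8.25604
3: F=15.03464 v=-8.61554
4: F=-6.99309 v=19.73677

k=0: u−w=-45.40100, u+w=9.17100; √(b/2)=0.60083, √(2b)=1.20167; F=0.60083×(-45.401)=-27.27841, v=9.17100/1.20167=7.63191
k=1: u−w=-43.07400, u+w=7.40400; √(b/2)=0.60083, √(2b)=1.20167; F=0.60083×(-43.074)=-25.88027, v=7.40400/1.20167=6.16145
k=2: u−w=-5.14900, u+w=9.92100; √(b/2)=0.60083, √(2b)=1.20167; F=0.60083×(-5.149)=-3.09369, v=9.92100/1.20167=8.25604
k=3: u−w=25.02300, u+w=-10.35300; √(b/2)=0.60083, √(2b)=1.20167; F=0.60083×25.023=15.03464, v=-10.35300/1.20167=-8.61554
k=4: u−w=-11.63900, u+w=23.71700; √(b/2)=0.60083, √(2b)=1.20167; F=0.60083×(-11.639)=-6.99309, v=23.71700/1.20167=19.73677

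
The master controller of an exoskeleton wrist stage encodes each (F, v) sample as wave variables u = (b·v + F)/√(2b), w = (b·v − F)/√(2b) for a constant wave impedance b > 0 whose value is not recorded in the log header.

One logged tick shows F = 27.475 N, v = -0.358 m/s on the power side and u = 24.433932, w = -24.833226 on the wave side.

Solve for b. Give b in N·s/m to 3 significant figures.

b = 0.622 N·s/m

u + w = -0.399294;  u + w = √(2b)·v, so √(2b) = -0.399294/(-0.358) = 1.115346.
b = (√(2b))²/2 = 1.243998/2 = 0.621999.
(Check via u − w = 2F/√(2b): u − w = 49.267158, 2F/√(2b) = 49.267207.)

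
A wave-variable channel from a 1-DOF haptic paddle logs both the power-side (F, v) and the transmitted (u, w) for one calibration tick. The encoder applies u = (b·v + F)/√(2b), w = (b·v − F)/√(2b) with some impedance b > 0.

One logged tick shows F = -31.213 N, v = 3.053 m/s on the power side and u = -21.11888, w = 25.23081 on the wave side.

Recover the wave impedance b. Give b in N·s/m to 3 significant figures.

u + w = 4.11193;  u + w = √(2b)·v, so √(2b) = 4.11193/3.053 = 1.34685.
b = (√(2b))²/2 = 1.81400/2 = 0.90700.
(Check via u − w = 2F/√(2b): u − w = -46.34969, 2F/√(2b) = -46.34966.)

b = 0.907 N·s/m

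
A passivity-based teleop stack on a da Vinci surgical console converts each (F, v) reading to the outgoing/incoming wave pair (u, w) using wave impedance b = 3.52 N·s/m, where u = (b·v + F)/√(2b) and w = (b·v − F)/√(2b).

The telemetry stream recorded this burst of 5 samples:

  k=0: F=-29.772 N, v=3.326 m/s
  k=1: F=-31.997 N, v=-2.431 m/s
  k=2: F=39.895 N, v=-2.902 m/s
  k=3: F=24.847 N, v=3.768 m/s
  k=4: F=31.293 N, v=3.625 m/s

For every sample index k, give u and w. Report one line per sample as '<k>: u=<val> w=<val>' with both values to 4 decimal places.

k=0: b·v=3.52×3.326=11.7075; √(2b)=2.6533; u=(11.7075+(-29.772))/2.6533=-6.8083, w=(11.7075−(-29.772))/2.6533=15.6332
k=1: b·v=3.52×(-2.431)=-8.5571; √(2b)=2.6533; u=(-8.5571+(-31.997))/2.6533=-15.2844, w=(-8.5571−(-31.997))/2.6533=8.8342
k=2: b·v=3.52×(-2.902)=-10.2150; √(2b)=2.6533; u=(-10.2150+39.895)/2.6533=11.1861, w=(-10.2150−39.895)/2.6533=-18.8859
k=3: b·v=3.52×3.768=13.2634; √(2b)=2.6533; u=(13.2634+24.847)/2.6533=14.3634, w=(13.2634−24.847)/2.6533=-4.3657
k=4: b·v=3.52×3.625=12.7600; √(2b)=2.6533; u=(12.7600+31.293)/2.6533=16.6031, w=(12.7600−31.293)/2.6533=-6.9849

0: u=-6.8083 w=15.6332
1: u=-15.2844 w=8.8342
2: u=11.1861 w=-18.8859
3: u=14.3634 w=-4.3657
4: u=16.6031 w=-6.9849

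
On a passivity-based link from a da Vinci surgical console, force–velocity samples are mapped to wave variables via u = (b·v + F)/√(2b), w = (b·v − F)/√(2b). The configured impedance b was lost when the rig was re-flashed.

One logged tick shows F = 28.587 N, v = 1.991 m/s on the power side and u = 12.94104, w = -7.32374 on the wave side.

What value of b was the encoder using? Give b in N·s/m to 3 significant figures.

u + w = 5.61730;  u + w = √(2b)·v, so √(2b) = 5.61730/1.991 = 2.82135.
b = (√(2b))²/2 = 7.95999/2 = 3.98000.
(Check via u − w = 2F/√(2b): u − w = 20.26478, 2F/√(2b) = 20.26480.)

b = 3.98 N·s/m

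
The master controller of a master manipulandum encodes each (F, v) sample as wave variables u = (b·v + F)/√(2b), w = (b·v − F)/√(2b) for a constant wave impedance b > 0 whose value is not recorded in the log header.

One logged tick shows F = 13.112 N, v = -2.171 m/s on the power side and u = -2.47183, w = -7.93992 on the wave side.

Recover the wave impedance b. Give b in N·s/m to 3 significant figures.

b = 11.5 N·s/m

u + w = -10.4117;  u + w = √(2b)·v, so √(2b) = -10.4117/(-2.171) = 4.7958.
b = (√(2b))²/2 = 23.0000/2 = 11.5000.
(Check via u − w = 2F/√(2b): u − w = 5.4681, 2F/√(2b) = 5.4681.)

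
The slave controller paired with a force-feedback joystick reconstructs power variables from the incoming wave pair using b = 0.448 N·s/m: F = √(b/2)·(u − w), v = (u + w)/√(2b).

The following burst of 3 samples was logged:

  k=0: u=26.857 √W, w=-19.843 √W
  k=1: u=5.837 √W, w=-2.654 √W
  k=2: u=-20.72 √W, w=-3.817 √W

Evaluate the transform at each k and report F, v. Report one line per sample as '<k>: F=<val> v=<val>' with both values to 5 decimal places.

0: F=22.10247 v=7.40989
1: F=4.01867 v=3.36266
2: F=-7.99996 v=-25.92194

k=0: u−w=46.70000, u+w=7.01400; √(b/2)=0.47329, √(2b)=0.94657; F=0.47329×46.7=22.10247, v=7.01400/0.94657=7.40989
k=1: u−w=8.49100, u+w=3.18300; √(b/2)=0.47329, √(2b)=0.94657; F=0.47329×8.491=4.01867, v=3.18300/0.94657=3.36266
k=2: u−w=-16.90300, u+w=-24.53700; √(b/2)=0.47329, √(2b)=0.94657; F=0.47329×(-16.903)=-7.99996, v=-24.53700/0.94657=-25.92194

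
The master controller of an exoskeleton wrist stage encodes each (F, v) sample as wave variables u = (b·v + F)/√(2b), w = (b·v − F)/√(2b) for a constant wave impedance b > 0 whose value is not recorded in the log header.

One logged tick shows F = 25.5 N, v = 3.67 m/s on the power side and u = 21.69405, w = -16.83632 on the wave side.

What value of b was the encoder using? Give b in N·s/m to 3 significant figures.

u + w = 4.8577;  u + w = √(2b)·v, so √(2b) = 4.8577/3.67 = 1.3236.
b = (√(2b))²/2 = 1.7520/2 = 0.8760.
(Check via u − w = 2F/√(2b): u − w = 38.5304, 2F/√(2b) = 38.5303.)

b = 0.876 N·s/m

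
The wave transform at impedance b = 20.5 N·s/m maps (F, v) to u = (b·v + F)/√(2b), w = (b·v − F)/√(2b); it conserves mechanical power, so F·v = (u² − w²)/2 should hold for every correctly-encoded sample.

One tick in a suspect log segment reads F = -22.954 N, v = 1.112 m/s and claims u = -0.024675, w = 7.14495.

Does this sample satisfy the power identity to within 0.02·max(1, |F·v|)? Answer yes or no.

F·v = (-22.954)×1.112 = -25.524848 W.
(u² − w²)/2 = (0.000609 − 51.050311)/2 = -25.524851 W.
|Δ| = 0.000003;  2% of max(1, |F·v|) = 0.510497.

yes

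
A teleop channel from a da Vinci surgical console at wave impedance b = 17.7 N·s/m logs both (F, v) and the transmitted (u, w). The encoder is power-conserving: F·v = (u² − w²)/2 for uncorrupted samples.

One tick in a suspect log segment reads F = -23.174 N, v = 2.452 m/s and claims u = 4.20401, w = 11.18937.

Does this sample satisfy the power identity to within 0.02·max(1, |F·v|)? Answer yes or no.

no

F·v = (-23.174)×2.452 = -56.8226 W.
(u² − w²)/2 = (17.6737 − 125.2020)/2 = -53.7642 W.
|Δ| = 3.0585;  2% of max(1, |F·v|) = 1.1365.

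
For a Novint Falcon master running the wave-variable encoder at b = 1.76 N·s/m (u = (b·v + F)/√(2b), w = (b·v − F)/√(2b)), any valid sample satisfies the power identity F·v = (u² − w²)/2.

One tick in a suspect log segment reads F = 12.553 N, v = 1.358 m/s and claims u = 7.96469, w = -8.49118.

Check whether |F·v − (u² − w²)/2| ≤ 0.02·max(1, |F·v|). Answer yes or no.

F·v = 12.553×1.358 = 17.0470 W.
(u² − w²)/2 = (63.4363 − 72.1001)/2 = -4.3319 W.
|Δ| = 21.3789;  2% of max(1, |F·v|) = 0.3409.

no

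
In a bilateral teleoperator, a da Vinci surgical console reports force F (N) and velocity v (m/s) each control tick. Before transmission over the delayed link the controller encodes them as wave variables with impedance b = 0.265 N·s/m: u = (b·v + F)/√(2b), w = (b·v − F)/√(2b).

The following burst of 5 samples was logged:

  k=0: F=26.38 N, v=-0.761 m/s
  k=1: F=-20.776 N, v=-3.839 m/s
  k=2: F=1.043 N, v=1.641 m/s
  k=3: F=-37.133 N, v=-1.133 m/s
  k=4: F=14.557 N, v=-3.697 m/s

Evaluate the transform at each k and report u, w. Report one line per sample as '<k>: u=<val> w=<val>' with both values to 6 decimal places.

k=0: b·v=0.265×(-0.761)=-0.201665; √(2b)=0.728011; u=(-0.201665+26.38)/0.728011=35.958709, w=(-0.201665−26.38)/0.728011=-36.512725
k=1: b·v=0.265×(-3.839)=-1.017335; √(2b)=0.728011; u=(-1.017335+(-20.776))/0.728011=-29.935448, w=(-1.017335−(-20.776))/0.728011=27.140614
k=2: b·v=0.265×1.641=0.434865; √(2b)=0.728011; u=(0.434865+1.043)/0.728011=2.030004, w=(0.434865−1.043)/0.728011=-0.835338
k=3: b·v=0.265×(-1.133)=-0.300245; √(2b)=0.728011; u=(-0.300245+(-37.133))/0.728011=-51.418516, w=(-0.300245−(-37.133))/0.728011=50.593680
k=4: b·v=0.265×(-3.697)=-0.979705; √(2b)=0.728011; u=(-0.979705+14.557)/0.728011=18.649849, w=(-0.979705−14.557)/0.728011=-21.341306

0: u=35.958709 w=-36.512725
1: u=-29.935448 w=27.140614
2: u=2.030004 w=-0.835338
3: u=-51.418516 w=50.593680
4: u=18.649849 w=-21.341306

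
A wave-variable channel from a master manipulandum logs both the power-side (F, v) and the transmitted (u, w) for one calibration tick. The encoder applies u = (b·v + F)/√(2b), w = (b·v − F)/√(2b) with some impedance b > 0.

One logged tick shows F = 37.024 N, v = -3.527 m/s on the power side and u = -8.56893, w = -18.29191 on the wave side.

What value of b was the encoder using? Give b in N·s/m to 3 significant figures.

b = 29 N·s/m

u + w = -26.86084;  u + w = √(2b)·v, so √(2b) = -26.86084/(-3.527) = 7.61578.
b = (√(2b))²/2 = 58.00004/2 = 29.00002.
(Check via u − w = 2F/√(2b): u − w = 9.72298, 2F/√(2b) = 9.72298.)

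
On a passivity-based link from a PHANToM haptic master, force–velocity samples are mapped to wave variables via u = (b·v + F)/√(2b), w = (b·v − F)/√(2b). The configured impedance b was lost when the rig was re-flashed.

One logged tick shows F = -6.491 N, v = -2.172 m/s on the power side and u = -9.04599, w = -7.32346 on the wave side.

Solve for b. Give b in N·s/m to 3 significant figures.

u + w = -16.36945;  u + w = √(2b)·v, so √(2b) = -16.36945/(-2.172) = 7.53658.
b = (√(2b))²/2 = 56.80003/2 = 28.40001.
(Check via u − w = 2F/√(2b): u − w = -1.72253, 2F/√(2b) = -1.72253.)

b = 28.4 N·s/m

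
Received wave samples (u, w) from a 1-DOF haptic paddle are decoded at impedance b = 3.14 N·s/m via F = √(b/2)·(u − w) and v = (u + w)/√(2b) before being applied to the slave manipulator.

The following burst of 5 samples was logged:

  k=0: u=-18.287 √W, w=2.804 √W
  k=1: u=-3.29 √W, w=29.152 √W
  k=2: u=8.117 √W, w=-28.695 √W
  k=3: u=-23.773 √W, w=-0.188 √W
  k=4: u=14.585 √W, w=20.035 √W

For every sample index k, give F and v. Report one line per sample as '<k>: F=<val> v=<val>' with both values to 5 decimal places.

k=0: u−w=-21.09100, u+w=-15.48300; √(b/2)=1.25300, √(2b)=2.50599; F=1.25300×(-21.091)=-26.42695, v=-15.48300/2.50599=-6.17839
k=1: u−w=-32.44200, u+w=25.86200; √(b/2)=1.25300, √(2b)=2.50599; F=1.25300×(-32.442)=-40.64971, v=25.86200/2.50599=10.32006
k=2: u−w=36.81200, u+w=-20.57800; √(b/2)=1.25300, √(2b)=2.50599; F=1.25300×36.812=46.12530, v=-20.57800/2.50599=-8.21152
k=3: u−w=-23.58500, u+w=-23.96100; √(b/2)=1.25300, √(2b)=2.50599; F=1.25300×(-23.585)=-29.55192, v=-23.96100/2.50599=-9.56148
k=4: u−w=-5.45000, u+w=34.62000; √(b/2)=1.25300, √(2b)=2.50599; F=1.25300×(-5.45)=-6.82883, v=34.62000/2.50599=13.81488

0: F=-26.42695 v=-6.17839
1: F=-40.64971 v=10.32006
2: F=46.12530 v=-8.21152
3: F=-29.55192 v=-9.56148
4: F=-6.82883 v=13.81488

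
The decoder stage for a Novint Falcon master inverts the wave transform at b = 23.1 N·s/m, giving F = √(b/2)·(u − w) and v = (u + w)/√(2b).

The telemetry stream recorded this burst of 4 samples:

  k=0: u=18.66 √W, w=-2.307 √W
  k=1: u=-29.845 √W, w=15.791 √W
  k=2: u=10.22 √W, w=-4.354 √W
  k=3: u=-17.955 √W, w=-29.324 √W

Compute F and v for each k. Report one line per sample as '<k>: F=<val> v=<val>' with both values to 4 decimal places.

k=0: u−w=20.9670, u+w=16.3530; √(b/2)=3.3985, √(2b)=6.7971; F=3.3985×20.967=71.2570, v=16.3530/6.7971=2.4059
k=1: u−w=-45.6360, u+w=-14.0540; √(b/2)=3.3985, √(2b)=6.7971; F=3.3985×(-45.636)=-155.0953, v=-14.0540/6.7971=-2.0677
k=2: u−w=14.5740, u+w=5.8660; √(b/2)=3.3985, √(2b)=6.7971; F=3.3985×14.574=49.5302, v=5.8660/6.7971=0.8630
k=3: u−w=11.3690, u+w=-47.2790; √(b/2)=3.3985, √(2b)=6.7971; F=3.3985×11.369=38.6379, v=-47.2790/6.7971=-6.9558

0: F=71.2570 v=2.4059
1: F=-155.0953 v=-2.0677
2: F=49.5302 v=0.8630
3: F=38.6379 v=-6.9558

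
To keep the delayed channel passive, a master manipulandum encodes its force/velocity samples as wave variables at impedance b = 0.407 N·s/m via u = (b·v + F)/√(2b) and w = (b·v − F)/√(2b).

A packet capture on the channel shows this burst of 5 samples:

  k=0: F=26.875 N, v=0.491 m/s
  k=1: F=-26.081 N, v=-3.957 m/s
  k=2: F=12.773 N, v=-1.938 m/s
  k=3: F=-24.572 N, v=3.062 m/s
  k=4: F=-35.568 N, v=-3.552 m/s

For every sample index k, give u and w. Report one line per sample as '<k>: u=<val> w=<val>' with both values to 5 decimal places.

k=0: b·v=0.407×0.491=0.19984; √(2b)=0.90222; u=(0.19984+26.875)/0.90222=30.00915, w=(0.19984−26.875)/0.90222=-29.56616
k=1: b·v=0.407×(-3.957)=-1.61050; √(2b)=0.90222; u=(-1.61050+(-26.081))/0.90222=-30.69264, w=(-1.61050−(-26.081))/0.90222=27.12256
k=2: b·v=0.407×(-1.938)=-0.78877; √(2b)=0.90222; u=(-0.78877+12.773)/0.90222=13.28306, w=(-0.78877−12.773)/0.90222=-15.03156
k=3: b·v=0.407×3.062=1.24623; √(2b)=0.90222; u=(1.24623+(-24.572))/0.90222=-25.85376, w=(1.24623−(-24.572))/0.90222=28.61636
k=4: b·v=0.407×(-3.552)=-1.44566; √(2b)=0.90222; u=(-1.44566+(-35.568))/0.90222=-41.02512, w=(-1.44566−(-35.568))/0.90222=37.82044

0: u=30.00915 w=-29.56616
1: u=-30.69264 w=27.12256
2: u=13.28306 w=-15.03156
3: u=-25.85376 w=28.61636
4: u=-41.02512 w=37.82044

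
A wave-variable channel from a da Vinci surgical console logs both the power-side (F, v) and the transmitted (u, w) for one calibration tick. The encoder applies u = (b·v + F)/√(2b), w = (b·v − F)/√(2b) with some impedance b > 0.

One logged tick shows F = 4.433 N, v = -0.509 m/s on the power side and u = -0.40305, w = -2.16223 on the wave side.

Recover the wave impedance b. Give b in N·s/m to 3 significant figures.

b = 12.7 N·s/m

u + w = -2.56528;  u + w = √(2b)·v, so √(2b) = -2.56528/(-0.509) = 5.03984.
b = (√(2b))²/2 = 25.40002/2 = 12.70001.
(Check via u − w = 2F/√(2b): u − w = 1.75918, 2F/√(2b) = 1.75918.)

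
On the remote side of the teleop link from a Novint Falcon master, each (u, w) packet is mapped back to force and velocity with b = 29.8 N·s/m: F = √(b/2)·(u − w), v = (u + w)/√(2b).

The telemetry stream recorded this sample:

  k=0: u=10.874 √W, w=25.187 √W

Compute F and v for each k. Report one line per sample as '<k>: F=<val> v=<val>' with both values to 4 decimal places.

k=0: u−w=-14.3130, u+w=36.0610; √(b/2)=3.8601, √(2b)=7.7201; F=3.8601×(-14.313)=-55.2489, v=36.0610/7.7201=4.6711

0: F=-55.2489 v=4.6711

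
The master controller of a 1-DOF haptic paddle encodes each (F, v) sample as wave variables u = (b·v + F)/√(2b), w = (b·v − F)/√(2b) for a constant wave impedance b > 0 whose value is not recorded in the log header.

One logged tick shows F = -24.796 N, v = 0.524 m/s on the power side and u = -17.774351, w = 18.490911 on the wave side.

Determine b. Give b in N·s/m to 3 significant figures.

b = 0.935 N·s/m

u + w = 0.716560;  u + w = √(2b)·v, so √(2b) = 0.716560/0.524 = 1.367481.
b = (√(2b))²/2 = 1.870004/2 = 0.935002.
(Check via u − w = 2F/√(2b): u − w = -36.265262, 2F/√(2b) = -36.265223.)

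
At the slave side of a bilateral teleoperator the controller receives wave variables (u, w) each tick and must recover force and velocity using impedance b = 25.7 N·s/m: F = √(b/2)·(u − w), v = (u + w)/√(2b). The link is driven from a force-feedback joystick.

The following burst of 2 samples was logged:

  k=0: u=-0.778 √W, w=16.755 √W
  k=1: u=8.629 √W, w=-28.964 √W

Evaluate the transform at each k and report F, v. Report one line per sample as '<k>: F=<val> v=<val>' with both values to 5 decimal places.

k=0: u−w=-17.53300, u+w=15.97700; √(b/2)=3.58469, √(2b)=7.16938; F=3.58469×(-17.533)=-62.85036, v=15.97700/7.16938=2.22851
k=1: u−w=37.59300, u+w=-20.33500; √(b/2)=3.58469, √(2b)=7.16938; F=3.58469×37.593=134.75924, v=-20.33500/7.16938=-2.83637

0: F=-62.85036 v=2.22851
1: F=134.75924 v=-2.83637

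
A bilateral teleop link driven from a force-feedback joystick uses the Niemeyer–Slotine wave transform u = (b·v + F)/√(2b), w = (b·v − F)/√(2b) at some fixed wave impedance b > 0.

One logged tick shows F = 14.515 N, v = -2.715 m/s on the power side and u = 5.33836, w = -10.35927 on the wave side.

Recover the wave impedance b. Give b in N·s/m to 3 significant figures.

u + w = -5.02091;  u + w = √(2b)·v, so √(2b) = -5.02091/(-2.715) = 1.84932.
b = (√(2b))²/2 = 3.41999/2 = 1.71000.
(Check via u − w = 2F/√(2b): u − w = 15.69763, 2F/√(2b) = 15.69764.)

b = 1.71 N·s/m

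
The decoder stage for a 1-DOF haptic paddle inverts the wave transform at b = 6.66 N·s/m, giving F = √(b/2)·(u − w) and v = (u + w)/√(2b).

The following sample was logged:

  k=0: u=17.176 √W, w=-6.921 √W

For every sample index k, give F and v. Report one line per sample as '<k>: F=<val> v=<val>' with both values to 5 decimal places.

0: F=43.97290 v=2.80985

k=0: u−w=24.09700, u+w=10.25500; √(b/2)=1.82483, √(2b)=3.64966; F=1.82483×24.097=43.97290, v=10.25500/3.64966=2.80985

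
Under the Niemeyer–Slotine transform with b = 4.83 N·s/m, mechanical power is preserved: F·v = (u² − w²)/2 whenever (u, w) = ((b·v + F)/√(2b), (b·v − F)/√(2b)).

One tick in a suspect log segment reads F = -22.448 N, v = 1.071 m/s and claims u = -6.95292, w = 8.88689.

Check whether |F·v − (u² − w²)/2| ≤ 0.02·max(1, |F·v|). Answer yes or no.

no

F·v = (-22.448)×1.071 = -24.0418 W.
(u² − w²)/2 = (48.3431 − 78.9768)/2 = -15.3169 W.
|Δ| = 8.7249;  2% of max(1, |F·v|) = 0.4808.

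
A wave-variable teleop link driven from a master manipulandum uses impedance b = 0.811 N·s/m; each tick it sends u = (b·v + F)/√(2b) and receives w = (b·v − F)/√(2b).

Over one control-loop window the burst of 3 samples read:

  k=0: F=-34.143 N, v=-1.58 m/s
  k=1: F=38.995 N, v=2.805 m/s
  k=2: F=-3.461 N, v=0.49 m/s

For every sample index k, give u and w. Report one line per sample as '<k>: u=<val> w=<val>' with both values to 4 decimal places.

k=0: b·v=0.811×(-1.58)=-1.2814; √(2b)=1.2736; u=(-1.2814+(-34.143))/1.2736=-27.8149, w=(-1.2814−(-34.143))/1.2736=25.8026
k=1: b·v=0.811×2.805=2.2749; √(2b)=1.2736; u=(2.2749+38.995)/1.2736=32.4047, w=(2.2749−38.995)/1.2736=-28.8323
k=2: b·v=0.811×0.49=0.3974; √(2b)=1.2736; u=(0.3974+(-3.461))/1.2736=-2.4055, w=(0.3974−(-3.461))/1.2736=3.0296

0: u=-27.8149 w=25.8026
1: u=32.4047 w=-28.8323
2: u=-2.4055 w=3.0296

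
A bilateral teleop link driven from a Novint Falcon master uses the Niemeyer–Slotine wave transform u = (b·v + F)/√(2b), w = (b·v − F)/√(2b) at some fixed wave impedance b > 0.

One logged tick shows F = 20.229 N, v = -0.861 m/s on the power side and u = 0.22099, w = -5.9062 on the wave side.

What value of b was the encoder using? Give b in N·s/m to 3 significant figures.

b = 21.8 N·s/m

u + w = -5.6852;  u + w = √(2b)·v, so √(2b) = -5.6852/(-0.861) = 6.6030.
b = (√(2b))²/2 = 43.6000/2 = 21.8000.
(Check via u − w = 2F/√(2b): u − w = 6.1272, 2F/√(2b) = 6.1272.)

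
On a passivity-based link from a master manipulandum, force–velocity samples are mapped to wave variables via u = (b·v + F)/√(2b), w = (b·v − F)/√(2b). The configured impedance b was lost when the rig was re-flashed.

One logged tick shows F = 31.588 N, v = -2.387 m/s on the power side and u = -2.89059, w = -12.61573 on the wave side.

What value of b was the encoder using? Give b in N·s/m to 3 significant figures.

u + w = -15.50632;  u + w = √(2b)·v, so √(2b) = -15.50632/(-2.387) = 6.49615.
b = (√(2b))²/2 = 42.20002/2 = 21.10001.
(Check via u − w = 2F/√(2b): u − w = 9.72514, 2F/√(2b) = 9.72514.)

b = 21.1 N·s/m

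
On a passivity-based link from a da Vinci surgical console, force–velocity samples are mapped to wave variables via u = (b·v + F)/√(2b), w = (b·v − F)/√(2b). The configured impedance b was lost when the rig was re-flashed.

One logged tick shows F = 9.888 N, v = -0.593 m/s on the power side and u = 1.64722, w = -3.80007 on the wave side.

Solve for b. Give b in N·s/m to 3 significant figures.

b = 6.59 N·s/m

u + w = -2.1528;  u + w = √(2b)·v, so √(2b) = -2.1528/(-0.593) = 3.6304.
b = (√(2b))²/2 = 13.1801/2 = 6.5900.
(Check via u − w = 2F/√(2b): u − w = 5.4473, 2F/√(2b) = 5.4473.)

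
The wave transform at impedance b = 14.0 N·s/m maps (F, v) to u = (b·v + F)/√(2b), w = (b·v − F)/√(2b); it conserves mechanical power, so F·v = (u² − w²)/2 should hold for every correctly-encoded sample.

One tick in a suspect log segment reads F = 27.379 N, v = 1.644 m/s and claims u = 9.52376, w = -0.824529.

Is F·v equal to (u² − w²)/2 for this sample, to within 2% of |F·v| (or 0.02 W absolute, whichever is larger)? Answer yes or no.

yes

F·v = 27.379×1.644 = 45.011076 W.
(u² − w²)/2 = (90.702005 − 0.679848)/2 = 45.011078 W.
|Δ| = 0.000002;  2% of max(1, |F·v|) = 0.900222.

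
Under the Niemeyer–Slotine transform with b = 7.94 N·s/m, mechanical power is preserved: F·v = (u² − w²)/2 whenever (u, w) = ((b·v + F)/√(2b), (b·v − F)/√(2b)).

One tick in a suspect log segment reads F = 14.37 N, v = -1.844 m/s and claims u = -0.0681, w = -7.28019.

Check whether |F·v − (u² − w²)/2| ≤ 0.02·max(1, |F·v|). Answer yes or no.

yes

F·v = 14.37×(-1.844) = -26.4983 W.
(u² − w²)/2 = (0.0046 − 53.0012)/2 = -26.4983 W.
|Δ| = 0.0000;  2% of max(1, |F·v|) = 0.5300.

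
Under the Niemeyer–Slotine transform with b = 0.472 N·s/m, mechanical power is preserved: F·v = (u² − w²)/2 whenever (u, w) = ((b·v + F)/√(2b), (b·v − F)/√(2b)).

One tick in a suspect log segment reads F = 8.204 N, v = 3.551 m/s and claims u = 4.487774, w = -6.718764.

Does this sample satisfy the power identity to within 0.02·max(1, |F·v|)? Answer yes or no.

no

F·v = 8.204×3.551 = 29.132404 W.
(u² − w²)/2 = (20.140115 − 45.141790)/2 = -12.500837 W.
|Δ| = 41.633241;  2% of max(1, |F·v|) = 0.582648.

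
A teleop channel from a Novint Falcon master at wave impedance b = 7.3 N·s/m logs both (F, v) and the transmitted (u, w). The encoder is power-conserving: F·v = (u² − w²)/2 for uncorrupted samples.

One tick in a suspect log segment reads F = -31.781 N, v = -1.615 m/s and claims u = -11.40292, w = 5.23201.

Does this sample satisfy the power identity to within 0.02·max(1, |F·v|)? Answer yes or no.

F·v = (-31.781)×(-1.615) = 51.3263 W.
(u² − w²)/2 = (130.0266 − 27.3739)/2 = 51.3263 W.
|Δ| = 0.0000;  2% of max(1, |F·v|) = 1.0265.

yes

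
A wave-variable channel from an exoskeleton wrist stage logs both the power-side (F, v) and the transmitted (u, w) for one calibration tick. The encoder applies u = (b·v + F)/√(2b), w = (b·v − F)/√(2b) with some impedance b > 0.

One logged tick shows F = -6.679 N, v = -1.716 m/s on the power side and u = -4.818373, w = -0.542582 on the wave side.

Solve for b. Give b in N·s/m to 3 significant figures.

b = 4.88 N·s/m

u + w = -5.360955;  u + w = √(2b)·v, so √(2b) = -5.360955/(-1.716) = 3.124100.
b = (√(2b))²/2 = 9.759999/2 = 4.879999.
(Check via u − w = 2F/√(2b): u − w = -4.275791, 2F/√(2b) = -4.275792.)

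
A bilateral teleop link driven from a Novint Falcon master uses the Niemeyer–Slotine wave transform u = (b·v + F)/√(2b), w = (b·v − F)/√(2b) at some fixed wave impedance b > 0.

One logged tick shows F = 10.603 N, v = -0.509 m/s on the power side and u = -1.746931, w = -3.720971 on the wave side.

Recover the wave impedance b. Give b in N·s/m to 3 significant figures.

u + w = -5.467902;  u + w = √(2b)·v, so √(2b) = -5.467902/(-0.509) = 10.742440.
b = (√(2b))²/2 = 115.400019/2 = 57.700009.
(Check via u − w = 2F/√(2b): u − w = 1.974040, 2F/√(2b) = 1.974039.)

b = 57.7 N·s/m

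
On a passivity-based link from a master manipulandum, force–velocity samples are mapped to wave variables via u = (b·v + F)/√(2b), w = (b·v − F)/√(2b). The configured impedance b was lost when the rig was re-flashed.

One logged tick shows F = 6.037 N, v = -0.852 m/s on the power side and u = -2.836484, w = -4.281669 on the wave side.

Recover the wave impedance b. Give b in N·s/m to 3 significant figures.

b = 34.9 N·s/m

u + w = -7.118153;  u + w = √(2b)·v, so √(2b) = -7.118153/(-0.852) = 8.354640.
b = (√(2b))²/2 = 69.800004/2 = 34.900002.
(Check via u − w = 2F/√(2b): u − w = 1.445185, 2F/√(2b) = 1.445185.)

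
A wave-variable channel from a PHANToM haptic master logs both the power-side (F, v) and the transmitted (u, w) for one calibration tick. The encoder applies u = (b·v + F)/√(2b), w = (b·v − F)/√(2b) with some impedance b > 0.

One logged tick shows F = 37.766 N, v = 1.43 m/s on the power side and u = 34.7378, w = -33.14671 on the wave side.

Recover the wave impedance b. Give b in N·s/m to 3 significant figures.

b = 0.619 N·s/m

u + w = 1.5911;  u + w = √(2b)·v, so √(2b) = 1.5911/1.43 = 1.1127.
b = (√(2b))²/2 = 1.2380/2 = 0.6190.
(Check via u − w = 2F/√(2b): u − w = 67.8845, 2F/√(2b) = 67.8848.)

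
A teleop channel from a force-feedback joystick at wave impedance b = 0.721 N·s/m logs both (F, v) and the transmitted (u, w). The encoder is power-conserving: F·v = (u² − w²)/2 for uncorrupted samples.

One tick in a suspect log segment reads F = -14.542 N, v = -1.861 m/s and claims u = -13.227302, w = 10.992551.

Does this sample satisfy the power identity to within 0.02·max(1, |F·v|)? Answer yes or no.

F·v = (-14.542)×(-1.861) = 27.062662 W.
(u² − w²)/2 = (174.961518 − 120.836177)/2 = 27.062670 W.
|Δ| = 0.000008;  2% of max(1, |F·v|) = 0.541253.

yes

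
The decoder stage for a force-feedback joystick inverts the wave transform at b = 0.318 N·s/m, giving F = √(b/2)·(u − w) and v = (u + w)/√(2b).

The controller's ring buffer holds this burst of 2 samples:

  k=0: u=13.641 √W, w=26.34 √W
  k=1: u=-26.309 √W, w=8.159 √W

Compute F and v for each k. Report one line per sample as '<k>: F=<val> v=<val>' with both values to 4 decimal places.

k=0: u−w=-12.6990, u+w=39.9810; √(b/2)=0.3987, √(2b)=0.7975; F=0.3987×(-12.699)=-5.0637, v=39.9810/0.7975=50.1332
k=1: u−w=-34.4680, u+w=-18.1500; √(b/2)=0.3987, √(2b)=0.7975; F=0.3987×(-34.468)=-13.7440, v=-18.1500/0.7975=-22.7587

0: F=-5.0637 v=50.1332
1: F=-13.7440 v=-22.7587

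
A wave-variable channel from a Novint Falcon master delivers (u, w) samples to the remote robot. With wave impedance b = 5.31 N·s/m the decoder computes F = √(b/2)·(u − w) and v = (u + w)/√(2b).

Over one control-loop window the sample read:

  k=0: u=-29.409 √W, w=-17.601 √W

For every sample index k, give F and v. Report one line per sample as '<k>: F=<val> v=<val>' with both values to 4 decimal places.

0: F=-19.2402 v=-14.4254

k=0: u−w=-11.8080, u+w=-47.0100; √(b/2)=1.6294, √(2b)=3.2588; F=1.6294×(-11.808)=-19.2402, v=-47.0100/3.2588=-14.4254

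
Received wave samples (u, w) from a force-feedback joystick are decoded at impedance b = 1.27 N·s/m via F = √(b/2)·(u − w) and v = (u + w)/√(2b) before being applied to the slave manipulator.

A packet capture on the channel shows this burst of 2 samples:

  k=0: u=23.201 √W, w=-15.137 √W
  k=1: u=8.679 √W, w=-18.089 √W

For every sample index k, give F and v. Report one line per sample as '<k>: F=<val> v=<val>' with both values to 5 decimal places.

k=0: u−w=38.33800, u+w=8.06400; √(b/2)=0.79687, √(2b)=1.59374; F=0.79687×38.338=30.55036, v=8.06400/1.59374=5.05980
k=1: u−w=26.76800, u+w=-9.41000; √(b/2)=0.79687, √(2b)=1.59374; F=0.79687×26.768=21.33059, v=-9.41000/1.59374=-5.90436

0: F=30.55036 v=5.05980
1: F=21.33059 v=-5.90436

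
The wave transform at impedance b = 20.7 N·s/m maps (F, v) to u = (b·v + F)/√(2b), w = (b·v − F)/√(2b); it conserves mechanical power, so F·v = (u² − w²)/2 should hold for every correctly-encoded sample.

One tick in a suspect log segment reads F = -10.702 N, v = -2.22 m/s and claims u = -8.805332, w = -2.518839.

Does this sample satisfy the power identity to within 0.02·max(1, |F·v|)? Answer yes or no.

F·v = (-10.702)×(-2.22) = 23.758440 W.
(u² − w²)/2 = (77.533872 − 6.344550)/2 = 35.594661 W.
|Δ| = 11.836221;  2% of max(1, |F·v|) = 0.475169.

no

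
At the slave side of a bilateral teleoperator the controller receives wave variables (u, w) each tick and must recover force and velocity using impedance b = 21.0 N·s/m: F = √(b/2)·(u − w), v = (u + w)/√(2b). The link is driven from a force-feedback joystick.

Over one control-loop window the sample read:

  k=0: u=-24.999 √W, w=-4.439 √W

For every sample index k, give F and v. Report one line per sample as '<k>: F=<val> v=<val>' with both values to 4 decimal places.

k=0: u−w=-20.5600, u+w=-29.4380; √(b/2)=3.2404, √(2b)=6.4807; F=3.2404×(-20.56)=-66.6220, v=-29.4380/6.4807=-4.5424

0: F=-66.6220 v=-4.5424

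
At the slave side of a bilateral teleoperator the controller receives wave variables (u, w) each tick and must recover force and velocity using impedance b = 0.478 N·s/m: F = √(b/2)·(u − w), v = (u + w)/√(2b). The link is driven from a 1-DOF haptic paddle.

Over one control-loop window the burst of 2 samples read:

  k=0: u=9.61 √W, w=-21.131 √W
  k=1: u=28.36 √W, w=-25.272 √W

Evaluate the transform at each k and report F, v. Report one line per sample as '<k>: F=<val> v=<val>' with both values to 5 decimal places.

0: F=15.02855 v=-11.78315
1: F=26.21941 v=3.15826

k=0: u−w=30.74100, u+w=-11.52100; √(b/2)=0.48888, √(2b)=0.97775; F=0.48888×30.741=15.02855, v=-11.52100/0.97775=-11.78315
k=1: u−w=53.63200, u+w=3.08800; √(b/2)=0.48888, √(2b)=0.97775; F=0.48888×53.632=26.21941, v=3.08800/0.97775=3.15826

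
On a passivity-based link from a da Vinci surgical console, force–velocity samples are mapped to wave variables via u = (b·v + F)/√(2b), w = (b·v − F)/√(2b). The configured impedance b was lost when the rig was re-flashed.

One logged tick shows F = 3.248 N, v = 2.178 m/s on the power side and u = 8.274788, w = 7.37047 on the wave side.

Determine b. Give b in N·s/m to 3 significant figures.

b = 25.8 N·s/m

u + w = 15.645258;  u + w = √(2b)·v, so √(2b) = 15.645258/2.178 = 7.183314.
b = (√(2b))²/2 = 51.600001/2 = 25.800000.
(Check via u − w = 2F/√(2b): u − w = 0.904318, 2F/√(2b) = 0.904318.)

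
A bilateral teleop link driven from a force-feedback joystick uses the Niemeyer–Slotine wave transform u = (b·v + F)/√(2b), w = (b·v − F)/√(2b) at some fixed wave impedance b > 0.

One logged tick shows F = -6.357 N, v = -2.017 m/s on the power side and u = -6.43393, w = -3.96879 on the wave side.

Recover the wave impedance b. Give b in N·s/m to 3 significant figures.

u + w = -10.40272;  u + w = √(2b)·v, so √(2b) = -10.40272/(-2.017) = 5.15752.
b = (√(2b))²/2 = 26.60002/2 = 13.30001.
(Check via u − w = 2F/√(2b): u − w = -2.46514, 2F/√(2b) = -2.46514.)

b = 13.3 N·s/m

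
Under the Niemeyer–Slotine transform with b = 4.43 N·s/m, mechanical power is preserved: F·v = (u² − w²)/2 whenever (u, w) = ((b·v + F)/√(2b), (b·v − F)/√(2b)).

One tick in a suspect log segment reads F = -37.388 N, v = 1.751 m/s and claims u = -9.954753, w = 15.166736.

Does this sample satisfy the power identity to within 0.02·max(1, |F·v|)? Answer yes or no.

yes

F·v = (-37.388)×1.751 = -65.466388 W.
(u² − w²)/2 = (99.097107 − 230.029881)/2 = -65.466387 W.
|Δ| = 0.000001;  2% of max(1, |F·v|) = 1.309328.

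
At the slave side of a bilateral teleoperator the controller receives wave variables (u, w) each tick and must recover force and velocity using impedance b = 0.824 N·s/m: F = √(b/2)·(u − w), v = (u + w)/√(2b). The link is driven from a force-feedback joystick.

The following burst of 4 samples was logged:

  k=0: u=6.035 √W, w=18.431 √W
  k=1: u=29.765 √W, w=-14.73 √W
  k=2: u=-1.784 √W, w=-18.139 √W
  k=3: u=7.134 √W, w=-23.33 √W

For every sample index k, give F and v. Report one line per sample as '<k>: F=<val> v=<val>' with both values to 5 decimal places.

k=0: u−w=-12.39600, u+w=24.46600; √(b/2)=0.64187, √(2b)=1.28374; F=0.64187×(-12.396)=-7.95665, v=24.46600/1.28374=19.05831
k=1: u−w=44.49500, u+w=15.03500; √(b/2)=0.64187, √(2b)=1.28374; F=0.64187×44.495=28.56011, v=15.03500/1.28374=11.71183
k=2: u−w=16.35500, u+w=-19.92300; √(b/2)=0.64187, √(2b)=1.28374; F=0.64187×16.355=10.49782, v=-19.92300/1.28374=-15.51944
k=3: u−w=30.46400, u+w=-16.19600; √(b/2)=0.64187, √(2b)=1.28374; F=0.64187×30.464=19.55400, v=-16.19600/1.28374=-12.61622

0: F=-7.95665 v=19.05831
1: F=28.56011 v=11.71183
2: F=10.49782 v=-15.51944
3: F=19.55400 v=-12.61622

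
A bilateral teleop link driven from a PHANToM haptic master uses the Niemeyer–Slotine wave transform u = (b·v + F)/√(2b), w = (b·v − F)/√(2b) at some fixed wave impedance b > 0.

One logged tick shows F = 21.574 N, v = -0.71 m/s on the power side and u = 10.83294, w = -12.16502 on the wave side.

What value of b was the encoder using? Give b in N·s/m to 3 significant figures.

u + w = -1.3321;  u + w = √(2b)·v, so √(2b) = -1.3321/(-0.71) = 1.8762.
b = (√(2b))²/2 = 3.5200/2 = 1.7600.
(Check via u − w = 2F/√(2b): u − w = 22.9980, 2F/√(2b) = 22.9979.)

b = 1.76 N·s/m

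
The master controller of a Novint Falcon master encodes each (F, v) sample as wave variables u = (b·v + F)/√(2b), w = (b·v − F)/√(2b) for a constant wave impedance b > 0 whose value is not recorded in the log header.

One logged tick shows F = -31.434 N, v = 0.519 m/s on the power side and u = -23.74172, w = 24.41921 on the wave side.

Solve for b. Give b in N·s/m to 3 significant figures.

b = 0.852 N·s/m

u + w = 0.6775;  u + w = √(2b)·v, so √(2b) = 0.6775/0.519 = 1.3054.
b = (√(2b))²/2 = 1.7040/2 = 0.8520.
(Check via u − w = 2F/√(2b): u − w = -48.1609, 2F/√(2b) = -48.1608.)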